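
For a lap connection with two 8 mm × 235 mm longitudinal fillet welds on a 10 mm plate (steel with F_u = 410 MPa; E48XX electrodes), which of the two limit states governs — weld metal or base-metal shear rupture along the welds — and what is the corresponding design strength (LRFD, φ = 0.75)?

φR_n ≈ 574 kN (weld metal governs)

E48XX → F_EXX = 480 MPa.
t_e = 0.707 × 8 = 5.656 mm; L = 470 mm.
Weld metal: φR_n = 0.75 × 0.6 × 480 × 5.656 × 470 × 10⁻³ = 574.2 kN.
Base metal (shear rupture): φR_n = 0.75 × 0.6 × 410 × 10 × 470 × 10⁻³ = 867.2 kN.
Governing: weld metal.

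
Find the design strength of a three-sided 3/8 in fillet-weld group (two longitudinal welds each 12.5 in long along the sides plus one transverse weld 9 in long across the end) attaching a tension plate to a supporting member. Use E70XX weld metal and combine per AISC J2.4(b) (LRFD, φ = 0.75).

E70XX → F_EXX = 70 ksi.
t_e = 0.707 × 0.375 = 0.2651 in.
R_nwl = 0.6 × 70 × 0.2651 × 25 = 278.4 kip (longitudinal, 2 welds).
R_nwt = 0.6 × 70 × 0.2651 × 9 = 100.2 kip (transverse, base value).
(i) R_nwl + R_nwt = 378.6 kip; (ii) 0.85 R_nwl + 1.5 R_nwt = 386.9 kip.
R_n = max = 386.9 kip [governs: (ii)]; φR_n = 290.2 kip.

φR_n ≈ 290 kip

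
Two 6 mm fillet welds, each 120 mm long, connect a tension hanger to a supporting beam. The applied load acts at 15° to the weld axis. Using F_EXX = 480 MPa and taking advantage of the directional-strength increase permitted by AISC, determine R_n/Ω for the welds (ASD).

t_e = 0.707 × 6 = 4.242 mm; A_we = 4.242 × 240 = 1018 mm².
Directional factor: 1.0 + 0.5 sin^1.5(15°) = 1.066.
F_nw = 0.6 × 480 × 1.066 = 307 MPa.
R_n/Ω = (307 × 1018) / 2.0 × 10⁻³ = 156.3 kN.

R_n/Ω ≈ 156 kN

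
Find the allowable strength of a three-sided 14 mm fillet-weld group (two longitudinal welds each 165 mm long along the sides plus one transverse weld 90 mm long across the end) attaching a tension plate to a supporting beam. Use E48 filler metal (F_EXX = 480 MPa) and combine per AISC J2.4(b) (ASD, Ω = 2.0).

R_n/Ω ≈ 599 kN

t_e = 0.707 × 14 = 9.898 mm.
R_nwl = 0.6 × 480 × 9.898 × 330 × 10⁻³ = 940.7 kN (longitudinal, 2 welds).
R_nwt = 0.6 × 480 × 9.898 × 90 × 10⁻³ = 256.6 kN (transverse, base value).
(i) R_nwl + R_nwt = 1197 kN; (ii) 0.85 R_nwl + 1.5 R_nwt = 1184 kN.
R_n = max = 1197 kN [governs: (i)]; R_n/Ω = 598.6 kN.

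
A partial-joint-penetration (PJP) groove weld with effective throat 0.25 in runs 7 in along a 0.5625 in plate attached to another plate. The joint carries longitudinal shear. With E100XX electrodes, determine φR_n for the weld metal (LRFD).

E100XX → F_EXX = 100 ksi.
Effective throat (given) t_e = 0.25 in.
A_we = 0.25 × 7 = 1.75 in².
F_nw = 0.6 F_EXX = 60 ksi.
φR_n = 0.75 × 60 × 1.75 = 78.75 kip.

φR_n ≈ 78.8 kip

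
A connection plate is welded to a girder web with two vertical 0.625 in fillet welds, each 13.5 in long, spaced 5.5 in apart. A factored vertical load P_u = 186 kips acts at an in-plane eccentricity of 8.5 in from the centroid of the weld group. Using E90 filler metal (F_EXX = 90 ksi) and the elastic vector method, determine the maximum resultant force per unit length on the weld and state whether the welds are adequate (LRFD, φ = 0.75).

Total weld length L_w = 27 in. Treat welds as unit-width lines.
Polar moment about centroid: J = 2[d³/12 + d(b/2)²] = 2[13.5³/12 + 13.5×2.75²] = 614.2 in³.
Direct shear f_v = P/L_w = 186 / 27 = 6.889 kip/in (vertical).
Torsion M = P·e = 186 × 8.5 = 1581 kip·in.
Critical point at (x, y) = (2.75, 6.75) from centroid. f_tx = M·y/J = 17.37 kip/in; f_ty = M·x/J = 7.078 kip/in.
Resultant f_max = √[f_tx² + (f_v + f_ty)²] = √[17.37² + (6.889 + 7.078)²] = 22.29 kip/in.
Capacity per unit length: φr_n = 0.75 × 0.6 × 90 × (0.707 × 0.625) = 17.9 kip/in.
22.29 > 17.9 → NOT adequate.

f_max ≈ 22.3 kip/in; NOT adequate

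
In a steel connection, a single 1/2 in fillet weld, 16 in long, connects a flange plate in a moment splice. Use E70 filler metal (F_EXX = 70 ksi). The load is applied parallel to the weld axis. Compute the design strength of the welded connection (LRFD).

Effective throat t_e = 0.707 × 0.5 = 0.3535 in.
Total length L = 16 in; A_we = 0.3535 × 16 = 5.656 in².
F_nw = 0.6 F_EXX = 0.6 × 70 = 42 ksi.
φR_n = 0.75 × 42 × 5.656 = 178.2 kips.

φR_n ≈ 178 kips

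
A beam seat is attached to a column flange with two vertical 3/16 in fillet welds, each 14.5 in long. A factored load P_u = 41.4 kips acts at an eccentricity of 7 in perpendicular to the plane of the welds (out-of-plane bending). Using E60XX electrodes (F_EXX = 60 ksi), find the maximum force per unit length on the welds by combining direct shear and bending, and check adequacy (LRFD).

L_w = 2 × 14.5 = 29 in; section modulus (unit throat) S = 2 × L²/6 = 70.08 in².
Direct shear f_v = P/L_w = 41.4/29 = 1.428 kip/in.
Moment M = P × e = 41.4 × 7 = 289.8 kip·in; bending f_b = M/S = 4.135 kip/in.
f_max = √(f_v² + f_b²) = √(1.428² + 4.135²) = 4.375 kip/in.
φr_n = 0.75 × 0.6 × 60 × (0.707 × 0.1875) = 3.579 kip/in → NOT adequate.

f_max ≈ 4.37 kip/in; NOT adequate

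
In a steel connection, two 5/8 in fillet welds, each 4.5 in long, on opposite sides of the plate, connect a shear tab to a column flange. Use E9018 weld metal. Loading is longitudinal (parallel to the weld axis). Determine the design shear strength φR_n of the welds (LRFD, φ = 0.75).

E90XX → F_EXX = 90 ksi.
Effective throat t_e = 0.707 × 0.625 = 0.4419 in.
Total length L = 9 in; A_we = 0.4419 × 9 = 3.977 in².
F_nw = 0.6 F_EXX = 0.6 × 90 = 54 ksi.
φR_n = 0.75 × 54 × 3.977 = 161.1 kips.

φR_n ≈ 161 kips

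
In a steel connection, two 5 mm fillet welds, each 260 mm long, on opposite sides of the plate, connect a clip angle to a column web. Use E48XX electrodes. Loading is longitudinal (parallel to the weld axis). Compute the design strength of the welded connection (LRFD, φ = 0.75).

E48XX → F_EXX = 480 MPa.
Effective throat t_e = 0.707 × 5 = 3.535 mm.
Total length L = 520 mm; A_we = 3.535 × 520 = 1838 mm².
F_nw = 0.6 F_EXX = 0.6 × 480 = 288 MPa.
φR_n = 0.75 × 288 × 1838 × 10⁻³ = 397.1 kN.

φR_n ≈ 397 kN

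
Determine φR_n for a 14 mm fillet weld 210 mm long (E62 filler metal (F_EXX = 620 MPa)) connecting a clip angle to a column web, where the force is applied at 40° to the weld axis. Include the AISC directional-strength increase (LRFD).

t_e = 0.707 × 14 = 9.898 mm; A_we = 9.898 × 210 = 2079 mm².
Directional factor: 1.0 + 0.5 sin^1.5(40°) = 1.258.
F_nw = 0.6 × 620 × 1.258 = 467.9 MPa.
φR_n = 0.75 × 467.9 × 2079 × 10⁻³ = 729.4 kN.

φR_n ≈ 729 kN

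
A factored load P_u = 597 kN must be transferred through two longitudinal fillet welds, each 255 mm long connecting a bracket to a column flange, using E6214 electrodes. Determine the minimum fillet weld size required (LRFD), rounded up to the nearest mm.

E62XX → F_EXX = 620 MPa.
Total weld length L = 510 mm.
Required throat t_e = P_u / (φ × 0.6 F_EXX × L) = 597 / (0.75 × 0.6 × 620 × 510 × 10⁻³) = 4.196 mm.
Required leg w = t_e / 0.707 = 5.934 mm → use 6 mm.

w = 6 mm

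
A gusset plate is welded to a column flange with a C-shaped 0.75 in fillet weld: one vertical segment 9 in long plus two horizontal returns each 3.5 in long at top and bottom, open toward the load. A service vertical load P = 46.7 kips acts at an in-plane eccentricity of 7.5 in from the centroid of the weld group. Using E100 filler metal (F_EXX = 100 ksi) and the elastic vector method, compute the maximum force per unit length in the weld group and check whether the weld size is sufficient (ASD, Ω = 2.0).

f_max ≈ 10.1 kip/in; adequate

Total weld length L_w = 16 in. Treat welds as unit-width lines.
Centroid: x̄ = 2×3.5×1.75 / 16 = 0.7656 in from the vertical weld.
Polar moment about centroid: J = I_x + I_y = [9³/12 + 2×3.5×4.5²] + [9×0.7656² + 2(3.5³/12 + 3.5×0.9844²)] = 221.7 in³.
Direct shear f_v = P/L_w = 46.7 / 16 = 2.919 kip/in (vertical).
Torsion M = P·e = 46.7 × 7.5 = 350.25 kip·in.
Critical point at (x, y) = (2.734, 4.5) from centroid. f_tx = M·y/J = 7.109 kip/in; f_ty = M·x/J = 4.32 kip/in.
Resultant f_max = √[f_tx² + (f_v + f_ty)²] = √[7.109² + (2.919 + 4.32)²] = 10.15 kip/in.
Capacity per unit length: r_n/Ω = (1/2.0) × 0.6 × 100 × (0.707 × 0.75) = 15.91 kip/in.
10.15 ≤ 15.91 → adequate.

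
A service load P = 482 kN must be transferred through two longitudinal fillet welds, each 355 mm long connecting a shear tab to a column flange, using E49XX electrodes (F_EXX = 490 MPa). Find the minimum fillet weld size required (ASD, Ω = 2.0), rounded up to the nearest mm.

w = 7 mm

Total weld length L = 710 mm.
Required throat t_e = P × Ω / (0.6 F_EXX × L) = 482 × 2.0 / (0.6 × 490 × 710 × 10⁻³) = 4.618 mm.
Required leg w = t_e / 0.707 = 6.532 mm → use 7 mm.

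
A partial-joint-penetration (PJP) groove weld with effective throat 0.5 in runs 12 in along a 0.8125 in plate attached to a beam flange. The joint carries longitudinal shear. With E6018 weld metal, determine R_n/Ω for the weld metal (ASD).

R_n/Ω ≈ 108 kips

E60XX → F_EXX = 60 ksi.
Effective throat (given) t_e = 0.5 in.
A_we = 0.5 × 12 = 6 in².
F_nw = 0.6 F_EXX = 36 ksi.
R_n/Ω = (36 × 6) / 2.0 = 108 kips.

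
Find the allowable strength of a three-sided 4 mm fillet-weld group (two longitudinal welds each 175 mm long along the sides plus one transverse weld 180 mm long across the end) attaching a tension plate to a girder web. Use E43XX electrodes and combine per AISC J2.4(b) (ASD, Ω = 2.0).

E43XX → F_EXX = 430 MPa.
t_e = 0.707 × 4 = 2.828 mm.
R_nwl = 0.6 × 430 × 2.828 × 350 × 10⁻³ = 255.4 kN (longitudinal, 2 welds).
R_nwt = 0.6 × 430 × 2.828 × 180 × 10⁻³ = 131.3 kN (transverse, base value).
(i) R_nwl + R_nwt = 386.7 kN; (ii) 0.85 R_nwl + 1.5 R_nwt = 414.1 kN.
R_n = max = 414.1 kN [governs: (ii)]; R_n/Ω = 207 kN.

R_n/Ω ≈ 207 kN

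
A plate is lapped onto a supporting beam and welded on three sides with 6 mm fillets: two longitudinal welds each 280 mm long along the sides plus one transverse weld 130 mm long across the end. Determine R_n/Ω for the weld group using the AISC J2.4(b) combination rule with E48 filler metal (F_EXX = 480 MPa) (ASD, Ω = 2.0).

R_n/Ω ≈ 421 kN

t_e = 0.707 × 6 = 4.242 mm.
R_nwl = 0.6 × 480 × 4.242 × 560 × 10⁻³ = 684.1 kN (longitudinal, 2 welds).
R_nwt = 0.6 × 480 × 4.242 × 130 × 10⁻³ = 158.8 kN (transverse, base value).
(i) R_nwl + R_nwt = 843 kN; (ii) 0.85 R_nwl + 1.5 R_nwt = 819.8 kN.
R_n = max = 843 kN [governs: (i)]; R_n/Ω = 421.5 kN.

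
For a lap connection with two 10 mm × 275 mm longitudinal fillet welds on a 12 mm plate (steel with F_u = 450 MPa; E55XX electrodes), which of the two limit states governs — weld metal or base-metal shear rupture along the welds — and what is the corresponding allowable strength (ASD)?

R_n/Ω ≈ 642 kN (weld metal governs)

E55XX → F_EXX = 550 MPa.
t_e = 0.707 × 10 = 7.07 mm; L = 550 mm.
Weld metal: R_n/Ω = (1/2.0) × 0.6 × 550 × 7.07 × 550 × 10⁻³ = 641.6 kN.
Base metal (shear rupture): R_n/Ω = (1/2.0) × 0.6 × 450 × 12 × 550 × 10⁻³ = 891 kN.
Governing: weld metal.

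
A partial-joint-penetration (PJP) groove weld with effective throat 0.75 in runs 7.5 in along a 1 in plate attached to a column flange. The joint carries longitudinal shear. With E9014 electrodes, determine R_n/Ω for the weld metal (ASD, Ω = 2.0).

R_n/Ω ≈ 152 kip

E90XX → F_EXX = 90 ksi.
Effective throat (given) t_e = 0.75 in.
A_we = 0.75 × 7.5 = 5.625 in².
F_nw = 0.6 F_EXX = 54 ksi.
R_n/Ω = (54 × 5.625) / 2.0 = 151.9 kip.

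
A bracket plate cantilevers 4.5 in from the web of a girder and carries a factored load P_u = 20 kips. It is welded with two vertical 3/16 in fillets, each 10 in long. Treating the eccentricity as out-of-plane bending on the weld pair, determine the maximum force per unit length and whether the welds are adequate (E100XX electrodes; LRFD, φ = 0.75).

f_max ≈ 2.88 kip/in; adequate

E100XX → F_EXX = 100 ksi.
L_w = 2 × 10 = 20 in; section modulus (unit throat) S = 2 × L²/6 = 33.33 in².
Direct shear f_v = P/L_w = 20/20 = 1 kip/in.
Moment M = P × e = 20 × 4.5 = 90 kip·in; bending f_b = M/S = 2.7 kip/in.
f_max = √(f_v² + f_b²) = √(1² + 2.7²) = 2.879 kip/in.
φr_n = 0.75 × 0.6 × 100 × (0.707 × 0.1875) = 5.965 kip/in → adequate.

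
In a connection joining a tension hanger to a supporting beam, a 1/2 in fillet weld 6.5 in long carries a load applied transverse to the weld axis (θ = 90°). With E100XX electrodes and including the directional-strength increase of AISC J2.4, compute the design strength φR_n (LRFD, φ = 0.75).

φR_n ≈ 155 kips

E100XX → F_EXX = 100 ksi.
t_e = 0.707 × 0.5 = 0.3535 in; A_we = 0.3535 × 6.5 = 2.298 in².
Directional factor: 1.0 + 0.5 sin^1.5(90°) = 1.5.
F_nw = 0.6 × 100 × 1.5 = 90 ksi.
φR_n = 0.75 × 90 × 2.298 = 155.1 kips.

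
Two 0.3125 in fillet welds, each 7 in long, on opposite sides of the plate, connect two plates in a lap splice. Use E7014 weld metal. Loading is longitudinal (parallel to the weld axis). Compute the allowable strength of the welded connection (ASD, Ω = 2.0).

E70XX → F_EXX = 70 ksi.
Effective throat t_e = 0.707 × 0.3125 = 0.2209 in.
Total length L = 14 in; A_we = 0.2209 × 14 = 3.093 in².
F_nw = 0.6 F_EXX = 0.6 × 70 = 42 ksi.
R_n = 42 × 3.093 = 129.9 kips; R_n/Ω = 129.9/2.0 = 64.96 kips.

R_n/Ω ≈ 65 kips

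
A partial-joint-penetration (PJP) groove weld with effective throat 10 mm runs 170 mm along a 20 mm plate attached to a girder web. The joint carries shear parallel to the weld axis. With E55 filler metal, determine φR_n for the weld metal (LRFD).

E55XX → F_EXX = 550 MPa.
Effective throat (given) t_e = 10 mm.
A_we = 10 × 170 = 1700 mm².
F_nw = 0.6 F_EXX = 330 MPa.
φR_n = 0.75 × 330 × 1700 × 10⁻³ = 420.8 kN.

φR_n ≈ 421 kN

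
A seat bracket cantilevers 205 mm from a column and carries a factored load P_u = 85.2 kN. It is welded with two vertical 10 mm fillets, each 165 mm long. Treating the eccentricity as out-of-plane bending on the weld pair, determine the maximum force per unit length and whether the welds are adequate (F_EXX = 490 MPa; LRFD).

L_w = 2 × 165 = 330 mm; section modulus (unit throat) S = 2 × L²/6 = 9075 mm².
Direct shear f_v = P/L_w = 85.2×10³/330 = 258.2 N/mm.
Moment M = P × e = 85.2×10³ × 205 = 17466000 N·mm; bending f_b = M/S = 1925 N/mm.
f_max = √(f_v² + f_b²) = √(258.2² + 1925²) = 1942 N/mm.
φr_n = 0.75 × 0.6 × 490 × (0.707 × 10) = 1559 N/mm → NOT adequate.

f_max ≈ 1940 N/mm; NOT adequate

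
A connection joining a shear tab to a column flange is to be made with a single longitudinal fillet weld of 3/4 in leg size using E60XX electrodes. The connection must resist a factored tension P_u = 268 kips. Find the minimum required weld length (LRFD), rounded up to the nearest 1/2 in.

L = 19 in

E60XX → F_EXX = 60 ksi.
Throat t_e = 0.707 × 0.75 = 0.5302 in.
φr_n = 0.75 × 0.6 × 60 × 0.5302 = 14.32 kips/in.
L_req = P_u / φr_n = 268 / 14.32 = 18.72 in total.
Round up → use L = 19 in.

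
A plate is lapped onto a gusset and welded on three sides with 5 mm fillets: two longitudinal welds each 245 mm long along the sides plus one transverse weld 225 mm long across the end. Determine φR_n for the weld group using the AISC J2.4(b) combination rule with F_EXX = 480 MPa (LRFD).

t_e = 0.707 × 5 = 3.535 mm.
R_nwl = 0.6 × 480 × 3.535 × 490 × 10⁻³ = 498.9 kN (longitudinal, 2 welds).
R_nwt = 0.6 × 480 × 3.535 × 225 × 10⁻³ = 229.1 kN (transverse, base value).
(i) R_nwl + R_nwt = 727.9 kN; (ii) 0.85 R_nwl + 1.5 R_nwt = 767.6 kN.
R_n = max = 767.6 kN [governs: (ii)]; φR_n = 575.7 kN.

φR_n ≈ 576 kN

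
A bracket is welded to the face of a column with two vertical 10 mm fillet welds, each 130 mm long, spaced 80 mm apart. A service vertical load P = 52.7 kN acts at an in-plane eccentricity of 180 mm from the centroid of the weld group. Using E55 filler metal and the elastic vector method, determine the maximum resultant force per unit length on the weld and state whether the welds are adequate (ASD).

f_max ≈ 1050 N/mm; adequate

E55XX → F_EXX = 550 MPa.
Total weld length L_w = 260 mm. Treat welds as unit-width lines.
Polar moment about centroid: J = 2[d³/12 + d(b/2)²] = 2[130³/12 + 130×40²] = 782200 mm³.
Direct shear f_v = P/L_w = 52.7×10³ / 260 = 202.7 N/mm (vertical).
Torsion M = P·e = 52.7×10³ × 180 = 9486000 N·mm.
Critical point at (x, y) = (40, 65) from centroid. f_tx = M·y/J = 788.3 N/mm; f_ty = M·x/J = 485.1 N/mm.
Resultant f_max = √[f_tx² + (f_v + f_ty)²] = √[788.3² + (202.7 + 485.1)²] = 1046 N/mm.
Capacity per unit length: r_n/Ω = (1/2.0) × 0.6 × 550 × (0.707 × 10) = 1167 N/mm.
1046 ≤ 1167 → adequate.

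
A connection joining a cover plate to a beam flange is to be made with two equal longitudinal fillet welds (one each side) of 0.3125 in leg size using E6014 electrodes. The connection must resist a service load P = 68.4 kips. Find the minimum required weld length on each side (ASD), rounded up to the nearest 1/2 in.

E60XX → F_EXX = 60 ksi.
Throat t_e = 0.707 × 0.3125 = 0.2209 in.
r_n/Ω = (0.6 × 60 × 0.2209) / 2.0 = 3.977 kip/in.
L_req = P / (r_n/Ω) = 68.4 / 3.977 = 17.2 in total.
Per side: 17.2 / 2 = 8.6 in.
Round up → use L = 9 in on each side.

L = 9 in on each side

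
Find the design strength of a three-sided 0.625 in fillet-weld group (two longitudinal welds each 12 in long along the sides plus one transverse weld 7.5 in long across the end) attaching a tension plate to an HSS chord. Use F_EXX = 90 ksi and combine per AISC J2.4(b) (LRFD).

φR_n ≈ 566 kips

t_e = 0.707 × 0.625 = 0.4419 in.
R_nwl = 0.6 × 90 × 0.4419 × 24 = 572.7 kips (longitudinal, 2 welds).
R_nwt = 0.6 × 90 × 0.4419 × 7.5 = 179 kips (transverse, base value).
(i) R_nwl + R_nwt = 751.6 kips; (ii) 0.85 R_nwl + 1.5 R_nwt = 755.2 kips.
R_n = max = 755.2 kips [governs: (ii)]; φR_n = 566.4 kips.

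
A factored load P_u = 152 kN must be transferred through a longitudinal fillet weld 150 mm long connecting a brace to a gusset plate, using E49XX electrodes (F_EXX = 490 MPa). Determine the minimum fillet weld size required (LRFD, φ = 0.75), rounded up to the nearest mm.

Total weld length L = 150 mm.
Required throat t_e = P_u / (φ × 0.6 F_EXX × L) = 152 / (0.75 × 0.6 × 490 × 150 × 10⁻³) = 4.596 mm.
Required leg w = t_e / 0.707 = 6.5 mm → use 7 mm.

w = 7 mm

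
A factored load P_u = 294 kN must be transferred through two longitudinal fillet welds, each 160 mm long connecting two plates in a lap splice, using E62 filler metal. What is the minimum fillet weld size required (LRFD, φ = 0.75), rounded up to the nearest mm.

E62XX → F_EXX = 620 MPa.
Total weld length L = 320 mm.
Required throat t_e = P_u / (φ × 0.6 F_EXX × L) = 294 / (0.75 × 0.6 × 620 × 320 × 10⁻³) = 3.293 mm.
Required leg w = t_e / 0.707 = 4.658 mm → use 5 mm.

w = 5 mm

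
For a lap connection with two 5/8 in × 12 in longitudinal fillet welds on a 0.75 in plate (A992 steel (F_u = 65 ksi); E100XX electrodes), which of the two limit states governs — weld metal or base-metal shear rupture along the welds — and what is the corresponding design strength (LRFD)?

φR_n ≈ 477 kips (weld metal governs)

E100XX → F_EXX = 100 ksi.
t_e = 0.707 × 0.625 = 0.4419 in; L = 24 in.
Weld metal: φR_n = 0.75 × 0.6 × 100 × 0.4419 × 24 = 477.2 kips.
Base metal (shear rupture): φR_n = 0.75 × 0.6 × 65 × 0.75 × 24 = 526.5 kips.
Governing: weld metal.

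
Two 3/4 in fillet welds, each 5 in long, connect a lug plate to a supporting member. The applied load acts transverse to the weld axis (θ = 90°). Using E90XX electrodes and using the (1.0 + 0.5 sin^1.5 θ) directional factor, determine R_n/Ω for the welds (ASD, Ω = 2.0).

R_n/Ω ≈ 215 kip

E90XX → F_EXX = 90 ksi.
t_e = 0.707 × 0.75 = 0.5302 in; A_we = 0.5302 × 10 = 5.303 in².
Directional factor: 1.0 + 0.5 sin^1.5(90°) = 1.5.
F_nw = 0.6 × 90 × 1.5 = 81 ksi.
R_n/Ω = (81 × 5.303) / 2.0 = 214.8 kip.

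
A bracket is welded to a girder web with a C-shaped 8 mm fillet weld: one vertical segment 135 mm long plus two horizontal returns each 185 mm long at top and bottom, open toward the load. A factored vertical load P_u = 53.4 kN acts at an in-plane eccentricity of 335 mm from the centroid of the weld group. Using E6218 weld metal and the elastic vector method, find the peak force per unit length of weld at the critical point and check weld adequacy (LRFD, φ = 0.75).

E62XX → F_EXX = 620 MPa.
Total weld length L_w = 505 mm. Treat welds as unit-width lines.
Centroid: x̄ = 2×185×92.5 / 505 = 67.77 mm from the vertical weld.
Polar moment about centroid: J = I_x + I_y = [135³/12 + 2×185×67.5²] + [135×67.77² + 2(185³/12 + 185×24.73²)] = 3792000 mm³.
Direct shear f_v = P/L_w = 53.4×10³ / 505 = 105.7 N/mm (vertical).
Torsion M = P·e = 53.4×10³ × 335 = 17889000 N·mm.
Critical point at (x, y) = (117.2, 67.5) from centroid. f_tx = M·y/J = 318.4 N/mm; f_ty = M·x/J = 553 N/mm.
Resultant f_max = √[f_tx² + (f_v + f_ty)²] = √[318.4² + (105.7 + 553)²] = 731.6 N/mm.
Capacity per unit length: φr_n = 0.75 × 0.6 × 620 × (0.707 × 8) = 1578 N/mm.
731.6 ≤ 1578 → adequate.

f_max ≈ 732 N/mm; adequate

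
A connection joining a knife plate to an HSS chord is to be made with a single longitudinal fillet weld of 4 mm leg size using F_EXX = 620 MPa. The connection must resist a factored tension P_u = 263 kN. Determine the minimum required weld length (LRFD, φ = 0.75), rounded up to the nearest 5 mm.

Throat t_e = 0.707 × 4 = 2.828 mm.
φr_n = 0.75 × 0.6 × 620 × 2.828 × 10⁻³ = 0.789 kN/mm.
L_req = P_u / φr_n = 263 / 0.789 = 333.3 mm total.
Round up → use L = 335 mm.

L = 335 mm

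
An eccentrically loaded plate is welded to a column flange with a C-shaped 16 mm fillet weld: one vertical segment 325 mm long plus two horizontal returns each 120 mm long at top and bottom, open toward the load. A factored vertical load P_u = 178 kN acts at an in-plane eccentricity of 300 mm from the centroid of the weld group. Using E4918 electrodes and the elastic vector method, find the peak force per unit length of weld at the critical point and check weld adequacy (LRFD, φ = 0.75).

f_max ≈ 1200 N/mm; adequate

E49XX → F_EXX = 490 MPa.
Total weld length L_w = 565 mm. Treat welds as unit-width lines.
Centroid: x̄ = 2×120×60 / 565 = 25.49 mm from the vertical weld.
Polar moment about centroid: J = I_x + I_y = [325³/12 + 2×120×162.5²] + [325×25.49² + 2(120³/12 + 120×34.51²)] = 9983000 mm³.
Direct shear f_v = P/L_w = 178×10³ / 565 = 315 N/mm (vertical).
Torsion M = P·e = 178×10³ × 300 = 53400000 N·mm.
Critical point at (x, y) = (94.51, 162.5) from centroid. f_tx = M·y/J = 869.2 N/mm; f_ty = M·x/J = 505.6 N/mm.
Resultant f_max = √[f_tx² + (f_v + f_ty)²] = √[869.2² + (315 + 505.6)²] = 1195 N/mm.
Capacity per unit length: φr_n = 0.75 × 0.6 × 490 × (0.707 × 16) = 2494 N/mm.
1195 ≤ 2494 → adequate.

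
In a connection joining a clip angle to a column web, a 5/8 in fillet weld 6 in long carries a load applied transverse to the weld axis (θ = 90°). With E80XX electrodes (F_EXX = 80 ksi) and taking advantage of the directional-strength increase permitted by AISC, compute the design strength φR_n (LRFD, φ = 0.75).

φR_n ≈ 143 kips

t_e = 0.707 × 0.625 = 0.4419 in; A_we = 0.4419 × 6 = 2.651 in².
Directional factor: 1.0 + 0.5 sin^1.5(90°) = 1.5.
F_nw = 0.6 × 80 × 1.5 = 72 ksi.
φR_n = 0.75 × 72 × 2.651 = 143.2 kips.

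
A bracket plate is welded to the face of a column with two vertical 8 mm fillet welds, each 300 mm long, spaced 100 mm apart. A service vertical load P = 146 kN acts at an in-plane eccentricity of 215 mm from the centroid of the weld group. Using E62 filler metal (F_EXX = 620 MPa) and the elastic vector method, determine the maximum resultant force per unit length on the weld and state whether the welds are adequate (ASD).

Total weld length L_w = 600 mm. Treat welds as unit-width lines.
Polar moment about centroid: J = 2[d³/12 + d(b/2)²] = 2[300³/12 + 300×50²] = 6000000 mm³.
Direct shear f_v = P/L_w = 146×10³ / 600 = 243.3 N/mm (vertical).
Torsion M = P·e = 146×10³ × 215 = 31390000 N·mm.
Critical point at (x, y) = (50, 150) from centroid. f_tx = M·y/J = 784.8 N/mm; f_ty = M·x/J = 261.6 N/mm.
Resultant f_max = √[f_tx² + (f_v + f_ty)²] = √[784.8² + (243.3 + 261.6)²] = 933.2 N/mm.
Capacity per unit length: r_n/Ω = (1/2.0) × 0.6 × 620 × (0.707 × 8) = 1052 N/mm.
933.2 ≤ 1052 → adequate.

f_max ≈ 933 N/mm; adequate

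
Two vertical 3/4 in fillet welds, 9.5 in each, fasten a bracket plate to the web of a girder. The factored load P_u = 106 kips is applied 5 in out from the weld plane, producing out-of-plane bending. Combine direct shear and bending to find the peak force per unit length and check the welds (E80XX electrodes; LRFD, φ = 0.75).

E80XX → F_EXX = 80 ksi.
L_w = 2 × 9.5 = 19 in; section modulus (unit throat) S = 2 × L²/6 = 30.08 in².
Direct shear f_v = P/L_w = 106/19 = 5.579 kip/in.
Moment M = P × e = 106 × 5 = 530 kip·in; bending f_b = M/S = 17.62 kip/in.
f_max = √(f_v² + f_b²) = √(5.579² + 17.62²) = 18.48 kip/in.
φr_n = 0.75 × 0.6 × 80 × (0.707 × 0.75) = 19.09 kip/in → adequate.

f_max ≈ 18.5 kip/in; adequate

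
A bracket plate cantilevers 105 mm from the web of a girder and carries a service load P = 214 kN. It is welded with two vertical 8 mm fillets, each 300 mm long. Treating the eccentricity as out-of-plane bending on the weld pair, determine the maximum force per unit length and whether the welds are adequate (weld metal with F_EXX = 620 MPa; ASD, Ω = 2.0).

L_w = 2 × 300 = 600 mm; section modulus (unit throat) S = 2 × L²/6 = 30000 mm².
Direct shear f_v = P/L_w = 214×10³/600 = 356.7 N/mm.
Moment M = P × e = 214×10³ × 105 = 22470000 N·mm; bending f_b = M/S = 749 N/mm.
f_max = √(f_v² + f_b²) = √(356.7² + 749²) = 829.6 N/mm.
r_n/Ω = (1/2.0) × 0.6 × 620 × (0.707 × 8) = 1052 N/mm → adequate.

f_max ≈ 830 N/mm; adequate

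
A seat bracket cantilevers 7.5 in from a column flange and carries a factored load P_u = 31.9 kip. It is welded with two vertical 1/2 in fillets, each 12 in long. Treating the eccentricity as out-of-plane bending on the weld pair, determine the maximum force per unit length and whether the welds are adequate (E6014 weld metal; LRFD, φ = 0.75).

f_max ≈ 5.16 kip/in; adequate

E60XX → F_EXX = 60 ksi.
L_w = 2 × 12 = 24 in; section modulus (unit throat) S = 2 × L²/6 = 48 in².
Direct shear f_v = P/L_w = 31.9/24 = 1.329 kip/in.
Moment M = P × e = 31.9 × 7.5 = 239.25 kip·in; bending f_b = M/S = 4.984 kip/in.
f_max = √(f_v² + f_b²) = √(1.329² + 4.984²) = 5.159 kip/in.
φr_n = 0.75 × 0.6 × 60 × (0.707 × 0.5) = 9.544 kip/in → adequate.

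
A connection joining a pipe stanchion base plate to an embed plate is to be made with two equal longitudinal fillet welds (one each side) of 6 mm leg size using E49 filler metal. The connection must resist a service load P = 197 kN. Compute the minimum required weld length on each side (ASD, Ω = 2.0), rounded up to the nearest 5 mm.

E49XX → F_EXX = 490 MPa.
Throat t_e = 0.707 × 6 = 4.242 mm.
r_n/Ω = (0.6 × 490 × 4.242) / 2.0 = 623.6 N/mm = 0.6236 kN/mm.
L_req = P / (r_n/Ω) = 197 / 0.6236 = 315.9 mm total.
Per side: 315.9 / 2 = 158 mm.
Round up → use L = 160 mm on each side.

L = 160 mm on each side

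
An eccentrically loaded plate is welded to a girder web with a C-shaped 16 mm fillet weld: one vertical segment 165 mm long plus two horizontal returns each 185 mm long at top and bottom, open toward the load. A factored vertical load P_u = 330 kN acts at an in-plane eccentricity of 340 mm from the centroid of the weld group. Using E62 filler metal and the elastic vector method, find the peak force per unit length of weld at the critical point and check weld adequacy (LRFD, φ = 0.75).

f_max ≈ 3860 N/mm; NOT adequate

E62XX → F_EXX = 620 MPa.
Total weld length L_w = 535 mm. Treat welds as unit-width lines.
Centroid: x̄ = 2×185×92.5 / 535 = 63.97 mm from the vertical weld.
Polar moment about centroid: J = I_x + I_y = [165³/12 + 2×185×82.5²] + [165×63.97² + 2(185³/12 + 185×28.53²)] = 4924000 mm³.
Direct shear f_v = P/L_w = 330×10³ / 535 = 616.8 N/mm (vertical).
Torsion M = P·e = 330×10³ × 340 = 112200000 N·mm.
Critical point at (x, y) = (121, 82.5) from centroid. f_tx = M·y/J = 1880 N/mm; f_ty = M·x/J = 2758 N/mm.
Resultant f_max = √[f_tx² + (f_v + f_ty)²] = √[1880² + (616.8 + 2758)²] = 3863 N/mm.
Capacity per unit length: φr_n = 0.75 × 0.6 × 620 × (0.707 × 16) = 3156 N/mm.
3863 > 3156 → NOT adequate.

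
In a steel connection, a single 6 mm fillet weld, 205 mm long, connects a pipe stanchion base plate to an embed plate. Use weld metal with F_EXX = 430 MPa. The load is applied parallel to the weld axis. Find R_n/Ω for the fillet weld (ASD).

R_n/Ω ≈ 112 kN

Effective throat t_e = 0.707 × 6 = 4.242 mm.
Total length L = 205 mm; A_we = 4.242 × 205 = 869.6 mm².
F_nw = 0.6 F_EXX = 0.6 × 430 = 258 MPa.
R_n = 258 × 869.6 × 10⁻³ = 224.4 kN; R_n/Ω = 224.4/2.0 = 112.2 kN.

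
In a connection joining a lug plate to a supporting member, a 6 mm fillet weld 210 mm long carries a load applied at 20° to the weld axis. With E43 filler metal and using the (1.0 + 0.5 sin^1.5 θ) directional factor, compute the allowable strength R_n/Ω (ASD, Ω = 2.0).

E43XX → F_EXX = 430 MPa.
t_e = 0.707 × 6 = 4.242 mm; A_we = 4.242 × 210 = 890.8 mm².
Directional factor: 1.0 + 0.5 sin^1.5(20°) = 1.1.
F_nw = 0.6 × 430 × 1.1 = 283.8 MPa.
R_n/Ω = (283.8 × 890.8) / 2.0 × 10⁻³ = 126.4 kN.

R_n/Ω ≈ 126 kN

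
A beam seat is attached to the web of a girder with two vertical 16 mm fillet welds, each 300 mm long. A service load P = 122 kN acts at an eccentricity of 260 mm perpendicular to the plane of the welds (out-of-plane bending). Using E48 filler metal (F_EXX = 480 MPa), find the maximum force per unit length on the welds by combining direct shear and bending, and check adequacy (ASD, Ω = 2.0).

L_w = 2 × 300 = 600 mm; section modulus (unit throat) S = 2 × L²/6 = 30000 mm².
Direct shear f_v = P/L_w = 122×10³/600 = 203.3 N/mm.
Moment M = P × e = 122×10³ × 260 = 31720000 N·mm; bending f_b = M/S = 1057 N/mm.
f_max = √(f_v² + f_b²) = √(203.3² + 1057²) = 1077 N/mm.
r_n/Ω = (1/2.0) × 0.6 × 480 × (0.707 × 16) = 1629 N/mm → adequate.

f_max ≈ 1080 N/mm; adequate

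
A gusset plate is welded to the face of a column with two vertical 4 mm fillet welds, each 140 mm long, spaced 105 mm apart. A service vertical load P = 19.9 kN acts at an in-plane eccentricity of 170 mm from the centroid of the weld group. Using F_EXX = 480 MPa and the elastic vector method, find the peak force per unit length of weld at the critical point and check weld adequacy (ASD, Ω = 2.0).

Total weld length L_w = 280 mm. Treat welds as unit-width lines.
Polar moment about centroid: J = 2[d³/12 + d(b/2)²] = 2[140³/12 + 140×52.5²] = 1229000 mm³.
Direct shear f_v = P/L_w = 19.9×10³ / 280 = 71.07 N/mm (vertical).
Torsion M = P·e = 19.9×10³ × 170 = 3383000 N·mm.
Critical point at (x, y) = (52.5, 70) from centroid. f_tx = M·y/J = 192.7 N/mm; f_ty = M·x/J = 144.5 N/mm.
Resultant f_max = √[f_tx² + (f_v + f_ty)²] = √[192.7² + (71.07 + 144.5)²] = 289.1 N/mm.
Capacity per unit length: r_n/Ω = (1/2.0) × 0.6 × 480 × (0.707 × 4) = 407.2 N/mm.
289.1 ≤ 407.2 → adequate.

f_max ≈ 289 N/mm; adequate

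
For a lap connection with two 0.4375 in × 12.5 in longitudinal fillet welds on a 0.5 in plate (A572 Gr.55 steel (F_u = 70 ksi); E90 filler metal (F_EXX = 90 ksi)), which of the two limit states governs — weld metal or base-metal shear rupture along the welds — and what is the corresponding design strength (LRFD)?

φR_n ≈ 313 kips (weld metal governs)

t_e = 0.707 × 0.4375 = 0.3093 in; L = 25 in.
Weld metal: φR_n = 0.75 × 0.6 × 90 × 0.3093 × 25 = 313.2 kips.
Base metal (shear rupture): φR_n = 0.75 × 0.6 × 70 × 0.5 × 25 = 393.8 kips.
Governing: weld metal.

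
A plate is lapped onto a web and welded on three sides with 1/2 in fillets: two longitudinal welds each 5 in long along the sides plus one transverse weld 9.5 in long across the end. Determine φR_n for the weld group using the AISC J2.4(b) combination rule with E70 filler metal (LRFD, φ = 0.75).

φR_n ≈ 253 kip

E70XX → F_EXX = 70 ksi.
t_e = 0.707 × 0.5 = 0.3535 in.
R_nwl = 0.6 × 70 × 0.3535 × 10 = 148.5 kip (longitudinal, 2 welds).
R_nwt = 0.6 × 70 × 0.3535 × 9.5 = 141 kip (transverse, base value).
(i) R_nwl + R_nwt = 289.5 kip; (ii) 0.85 R_nwl + 1.5 R_nwt = 337.8 kip.
R_n = max = 337.8 kip [governs: (ii)]; φR_n = 253.3 kip.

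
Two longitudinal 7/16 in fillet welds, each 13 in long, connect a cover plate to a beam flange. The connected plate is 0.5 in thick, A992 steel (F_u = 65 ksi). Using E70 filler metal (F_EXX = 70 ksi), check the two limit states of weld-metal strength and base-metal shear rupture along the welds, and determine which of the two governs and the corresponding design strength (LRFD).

t_e = 0.707 × 0.4375 = 0.3093 in; L = 26 in.
Weld metal: φR_n = 0.75 × 0.6 × 70 × 0.3093 × 26 = 253.3 kip.
Base metal (shear rupture): φR_n = 0.75 × 0.6 × 65 × 0.5 × 26 = 380.2 kip.
Governing: weld metal.

φR_n ≈ 253 kip (weld metal governs)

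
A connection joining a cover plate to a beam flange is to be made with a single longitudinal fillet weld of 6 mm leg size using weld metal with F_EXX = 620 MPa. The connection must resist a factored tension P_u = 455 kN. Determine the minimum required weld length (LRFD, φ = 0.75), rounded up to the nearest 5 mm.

Throat t_e = 0.707 × 6 = 4.242 mm.
φr_n = 0.75 × 0.6 × 620 × 4.242 × 10⁻³ = 1.184 kN/mm.
L_req = P_u / φr_n = 455 / 1.184 = 384.4 mm total.
Round up → use L = 385 mm.

L = 385 mm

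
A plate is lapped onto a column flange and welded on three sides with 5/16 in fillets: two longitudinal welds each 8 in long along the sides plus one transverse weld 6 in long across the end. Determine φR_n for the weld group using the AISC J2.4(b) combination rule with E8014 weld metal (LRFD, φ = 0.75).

φR_n ≈ 180 kip

E80XX → F_EXX = 80 ksi.
t_e = 0.707 × 0.3125 = 0.2209 in.
R_nwl = 0.6 × 80 × 0.2209 × 16 = 169.7 kip (longitudinal, 2 welds).
R_nwt = 0.6 × 80 × 0.2209 × 6 = 63.63 kip (transverse, base value).
(i) R_nwl + R_nwt = 233.3 kip; (ii) 0.85 R_nwl + 1.5 R_nwt = 239.7 kip.
R_n = max = 239.7 kip [governs: (ii)]; φR_n = 179.8 kip.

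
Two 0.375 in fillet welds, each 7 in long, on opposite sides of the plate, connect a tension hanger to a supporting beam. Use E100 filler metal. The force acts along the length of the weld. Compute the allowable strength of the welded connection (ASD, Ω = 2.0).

R_n/Ω ≈ 111 kips

E100XX → F_EXX = 100 ksi.
Effective throat t_e = 0.707 × 0.375 = 0.2651 in.
Total length L = 14 in; A_we = 0.2651 × 14 = 3.712 in².
F_nw = 0.6 F_EXX = 0.6 × 100 = 60 ksi.
R_n = 60 × 3.712 = 222.7 kips; R_n/Ω = 222.7/2.0 = 111.4 kips.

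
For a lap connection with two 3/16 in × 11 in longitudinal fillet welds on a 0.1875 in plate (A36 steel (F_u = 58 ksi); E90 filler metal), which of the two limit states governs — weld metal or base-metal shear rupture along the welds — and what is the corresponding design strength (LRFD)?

φR_n ≈ 108 kips (base-metal shear rupture governs)

E90XX → F_EXX = 90 ksi.
t_e = 0.707 × 0.1875 = 0.1326 in; L = 22 in.
Weld metal: φR_n = 0.75 × 0.6 × 90 × 0.1326 × 22 = 118.1 kips.
Base metal (shear rupture): φR_n = 0.75 × 0.6 × 58 × 0.1875 × 22 = 107.7 kips.
Governing: base-metal shear rupture.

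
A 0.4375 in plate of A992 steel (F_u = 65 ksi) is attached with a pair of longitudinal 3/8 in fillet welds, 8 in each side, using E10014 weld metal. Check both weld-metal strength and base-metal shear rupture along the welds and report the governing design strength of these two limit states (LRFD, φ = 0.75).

E100XX → F_EXX = 100 ksi.
t_e = 0.707 × 0.375 = 0.2651 in; L = 16 in.
Weld metal: φR_n = 0.75 × 0.6 × 100 × 0.2651 × 16 = 190.9 kips.
Base metal (shear rupture): φR_n = 0.75 × 0.6 × 65 × 0.4375 × 16 = 204.8 kips.
Governing: weld metal.

φR_n ≈ 191 kips (weld metal governs)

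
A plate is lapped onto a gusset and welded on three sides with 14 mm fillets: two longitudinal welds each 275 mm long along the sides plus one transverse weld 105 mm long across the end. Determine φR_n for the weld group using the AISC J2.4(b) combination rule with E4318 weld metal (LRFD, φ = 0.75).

E43XX → F_EXX = 430 MPa.
t_e = 0.707 × 14 = 9.898 mm.
R_nwl = 0.6 × 430 × 9.898 × 550 × 10⁻³ = 1405 kN (longitudinal, 2 welds).
R_nwt = 0.6 × 430 × 9.898 × 105 × 10⁻³ = 268.1 kN (transverse, base value).
(i) R_nwl + R_nwt = 1673 kN; (ii) 0.85 R_nwl + 1.5 R_nwt = 1596 kN.
R_n = max = 1673 kN [governs: (i)]; φR_n = 1254 kN.

φR_n ≈ 1250 kN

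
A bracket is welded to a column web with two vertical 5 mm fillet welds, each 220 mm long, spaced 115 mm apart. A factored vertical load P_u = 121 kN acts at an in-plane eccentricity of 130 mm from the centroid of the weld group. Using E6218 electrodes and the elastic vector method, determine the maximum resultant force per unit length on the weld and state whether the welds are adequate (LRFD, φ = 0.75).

f_max ≈ 771 N/mm; adequate

E62XX → F_EXX = 620 MPa.
Total weld length L_w = 440 mm. Treat welds as unit-width lines.
Polar moment about centroid: J = 2[d³/12 + d(b/2)²] = 2[220³/12 + 220×57.5²] = 3229000 mm³.
Direct shear f_v = P/L_w = 121×10³ / 440 = 275 N/mm (vertical).
Torsion M = P·e = 121×10³ × 130 = 15730000 N·mm.
Critical point at (x, y) = (57.5, 110) from centroid. f_tx = M·y/J = 535.8 N/mm; f_ty = M·x/J = 280.1 N/mm.
Resultant f_max = √[f_tx² + (f_v + f_ty)²] = √[535.8² + (275 + 280.1)²] = 771.5 N/mm.
Capacity per unit length: φr_n = 0.75 × 0.6 × 620 × (0.707 × 5) = 986.3 N/mm.
771.5 ≤ 986.3 → adequate.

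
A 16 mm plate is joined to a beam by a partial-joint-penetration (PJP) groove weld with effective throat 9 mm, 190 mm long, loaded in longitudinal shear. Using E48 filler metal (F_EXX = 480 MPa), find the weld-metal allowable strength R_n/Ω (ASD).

Effective throat (given) t_e = 9 mm.
A_we = 9 × 190 = 1710 mm².
F_nw = 0.6 F_EXX = 288 MPa.
R_n/Ω = (288 × 1710) / 2.0 × 10⁻³ = 246.2 kN.

R_n/Ω ≈ 246 kN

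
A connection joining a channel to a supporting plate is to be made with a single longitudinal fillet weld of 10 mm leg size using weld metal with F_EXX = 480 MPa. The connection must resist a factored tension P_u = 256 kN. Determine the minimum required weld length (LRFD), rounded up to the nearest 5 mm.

Throat t_e = 0.707 × 10 = 7.07 mm.
φr_n = 0.75 × 0.6 × 480 × 7.07 × 10⁻³ = 1.527 kN/mm.
L_req = P_u / φr_n = 256 / 1.527 = 167.6 mm total.
Round up → use L = 170 mm.

L = 170 mm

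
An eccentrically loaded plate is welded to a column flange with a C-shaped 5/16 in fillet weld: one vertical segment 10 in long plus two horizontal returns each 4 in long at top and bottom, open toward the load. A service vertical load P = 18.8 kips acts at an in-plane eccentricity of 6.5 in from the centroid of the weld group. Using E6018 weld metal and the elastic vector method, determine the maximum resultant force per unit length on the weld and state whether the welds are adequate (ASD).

E60XX → F_EXX = 60 ksi.
Total weld length L_w = 18 in. Treat welds as unit-width lines.
Centroid: x̄ = 2×4×2 / 18 = 0.8889 in from the vertical weld.
Polar moment about centroid: J = I_x + I_y = [10³/12 + 2×4×5²] + [10×0.8889² + 2(4³/12 + 4×1.111²)] = 311.8 in³.
Direct shear f_v = P/L_w = 18.8 / 18 = 1.044 kip/in (vertical).
Torsion M = P·e = 18.8 × 6.5 = 122.2 kip·in.
Critical point at (x, y) = (3.111, 5) from centroid. f_tx = M·y/J = 1.96 kip/in; f_ty = M·x/J = 1.219 kip/in.
Resultant f_max = √[f_tx² + (f_v + f_ty)²] = √[1.96² + (1.044 + 1.219)²] = 2.994 kip/in.
Capacity per unit length: r_n/Ω = (1/2.0) × 0.6 × 60 × (0.707 × 0.3125) = 3.977 kip/in.
2.994 ≤ 3.977 → adequate.

f_max ≈ 2.99 kip/in; adequate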